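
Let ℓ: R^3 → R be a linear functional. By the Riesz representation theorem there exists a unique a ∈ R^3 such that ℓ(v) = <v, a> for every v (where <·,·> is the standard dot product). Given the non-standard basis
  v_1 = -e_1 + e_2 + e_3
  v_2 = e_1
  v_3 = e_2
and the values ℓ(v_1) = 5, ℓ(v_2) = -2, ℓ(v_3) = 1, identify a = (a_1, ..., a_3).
a = (-2, 1, 2)

Write a = (a_1, ..., a_3) in the standard basis. For each basis vector v_i, ℓ(v_i) = <v_i, a> is a linear equation in the a_j's. Collect the n equations into a matrix system V a = ℓ, where row i of V is v_i (expressed in the standard basis). Since V is invertible (lower-triangular with 1s on the diagonal, up to permutation), solve by back-substitution:
  V =
[[-1, 1, 1],
 [1, 0, 0],
 [0, 1, 0]]
  V a = (5, -2, 1)
Solving gives a = (-2, 1, 2).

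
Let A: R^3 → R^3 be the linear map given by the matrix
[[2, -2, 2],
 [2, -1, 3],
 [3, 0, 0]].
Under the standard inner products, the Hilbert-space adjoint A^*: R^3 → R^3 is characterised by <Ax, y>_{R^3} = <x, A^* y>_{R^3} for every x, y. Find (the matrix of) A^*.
A^* = A^T =
[[2, 2, 3],
 [-2, -1, 0],
 [2, 3, 0]]

For real matrices with standard dot products, the defining identity <Ax, y> = <x, A^* y> gives (Ax)^T y = x^T (A^*) y, i.e. x^T A^T y = x^T (A^*) y. Since this holds for all x, y, we must have A^* = A^T. Therefore
A^* =
[[2, 2, 3],
 [-2, -1, 0],
 [2, 3, 0]].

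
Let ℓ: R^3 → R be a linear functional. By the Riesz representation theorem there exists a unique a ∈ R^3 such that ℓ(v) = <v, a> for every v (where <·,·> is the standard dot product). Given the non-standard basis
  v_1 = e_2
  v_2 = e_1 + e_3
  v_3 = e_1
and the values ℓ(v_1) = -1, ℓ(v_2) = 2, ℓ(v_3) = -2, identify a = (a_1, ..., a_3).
a = (-2, -1, 4)

Write a = (a_1, ..., a_3) in the standard basis. For each basis vector v_i, ℓ(v_i) = <v_i, a> is a linear equation in the a_j's. Collect the n equations into a matrix system V a = ℓ, where row i of V is v_i (expressed in the standard basis). Since V is invertible (lower-triangular with 1s on the diagonal, up to permutation), solve by back-substitution:
  V =
[[0, 1, 0],
 [1, 0, 1],
 [1, 0, 0]]
  V a = (-1, 2, -2)
Solving gives a = (-2, -1, 4).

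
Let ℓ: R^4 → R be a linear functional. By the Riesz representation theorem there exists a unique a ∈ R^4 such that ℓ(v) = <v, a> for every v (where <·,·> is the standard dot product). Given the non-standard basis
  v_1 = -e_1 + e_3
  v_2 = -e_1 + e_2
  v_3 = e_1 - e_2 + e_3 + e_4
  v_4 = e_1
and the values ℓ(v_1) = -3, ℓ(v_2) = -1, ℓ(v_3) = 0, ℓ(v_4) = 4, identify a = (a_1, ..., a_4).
a = (4, 3, 1, -2)

Write a = (a_1, ..., a_4) in the standard basis. For each basis vector v_i, ℓ(v_i) = <v_i, a> is a linear equation in the a_j's. Collect the n equations into a matrix system V a = ℓ, where row i of V is v_i (expressed in the standard basis). Since V is invertible (lower-triangular with 1s on the diagonal, up to permutation), solve by back-substitution:
  V =
[[-1, 0, 1, 0],
 [-1, 1, 0, 0],
 [1, -1, 1, 1],
 [1, 0, 0, 0]]
  V a = (-3, -1, 0, 4)
Solving gives a = (4, 3, 1, -2).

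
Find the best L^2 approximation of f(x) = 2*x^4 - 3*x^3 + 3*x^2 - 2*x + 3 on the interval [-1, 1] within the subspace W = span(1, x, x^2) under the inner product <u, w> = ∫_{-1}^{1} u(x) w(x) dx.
g(x) = 33*x^2/7 - 19*x/5 + 99/35

The best approximation g ∈ W is the orthogonal projection of f onto W. Writing g = a_0 + a_1 x + a_2 x^2, the coefficients solve the normal equations G · a = b where
  G_{ij} = <φ_i, φ_j> and b_i = <f, φ_i>, with φ_0 = 1, φ_1 = x, φ_2 = x^2.
G =
  [2, 0, 2/3]
  [0, 2/3, 0]
  [2/3, 0, 2/5],
b = (44/5, -38/15, 132/35).
Solving gives a_0 = 99/35, a_1 = -19/5, a_2 = 33/7, so
  g(x) = 33*x^2/7 - 19*x/5 + 99/35.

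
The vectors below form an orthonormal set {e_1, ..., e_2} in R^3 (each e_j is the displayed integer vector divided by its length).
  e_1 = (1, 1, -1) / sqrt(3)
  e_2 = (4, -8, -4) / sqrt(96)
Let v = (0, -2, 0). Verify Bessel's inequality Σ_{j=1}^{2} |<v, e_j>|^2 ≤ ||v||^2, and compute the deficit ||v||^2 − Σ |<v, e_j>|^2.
Σ |<v, e_j>|^2 = 4; ||v||^2 = 4; deficit = 0

Write each e_j = u_j / sqrt(<u_j, u_j>) where u_j is the displayed integer vector. Then <v, e_j> = <v, u_j> / sqrt(<u_j, u_j>), so |<v, e_j>|^2 = <v, u_j>^2 / <u_j, u_j>.
Coefficients: <v, e_1> = -2/sqrt(3), <v, e_2> = 16/sqrt(96).
Square and sum: Σ |<v, e_j>|^2 = 4.
Compute ||v||^2 = v·v = 4.
Deficit = 4 − 4 = 0 ≥ 0, confirming Bessel's inequality. (The deficit equals ||v − Σ <v,e_j> e_j||^2, the squared distance from v to span{e_j}.)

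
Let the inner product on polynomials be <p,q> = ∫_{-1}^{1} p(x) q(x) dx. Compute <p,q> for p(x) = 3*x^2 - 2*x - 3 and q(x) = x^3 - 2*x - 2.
<p,q> = 148/15

Expand the product: p(x)·q(x) = 3*x^5 - 2*x^4 - 9*x^3 - 2*x^2 + 10*x + 6.
∫_{-1}^{1} of each monomial x^k gives [2/(k+1) if k even, 0 if k odd]. Integrating term-by-term (or equivalently evaluating the antiderivative F(x) = x^6/2 - 2*x^5/5 - 9*x^4/4 - 2*x^3/3 + 5*x^2 + 6*x at the endpoints):
  F(1) − F(−1) = 491/60 − (-101/60) = 148/15.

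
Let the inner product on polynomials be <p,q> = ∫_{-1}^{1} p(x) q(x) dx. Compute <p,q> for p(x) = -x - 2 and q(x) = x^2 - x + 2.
<p,q> = -26/3

Expand the product: p(x)·q(x) = -x^3 - x^2 - 4.
∫_{-1}^{1} of each monomial x^k gives [2/(k+1) if k even, 0 if k odd]. Integrating term-by-term (or equivalently evaluating the antiderivative F(x) = -x^4/4 - x^3/3 - 4*x at the endpoints):
  F(1) − F(−1) = -55/12 − (49/12) = -26/3.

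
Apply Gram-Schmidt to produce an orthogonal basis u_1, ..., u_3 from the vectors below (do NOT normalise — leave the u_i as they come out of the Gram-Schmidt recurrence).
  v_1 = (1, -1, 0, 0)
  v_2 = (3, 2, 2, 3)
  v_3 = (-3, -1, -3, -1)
Orthogonal basis:
  u_1 = (1, -1, 0, 0)
  u_2 = (5/2, 5/2, 2, 3)
  u_3 = (-7/51, -7/51, -77/51, 21/17)

Apply the Gram-Schmidt recurrence
  u_1 = v_1
  u_i = v_i − Σ_{j<i} ((v_i · u_j) / (u_j · u_j)) · u_j.

Step by step this gives:
  u_1 = (1, -1, 0, 0)
  u_2 = (5/2, 5/2, 2, 3)
  u_3 = (-7/51, -7/51, -77/51, 21/17)

Orthogonality check:
  u_2 · u_1 = 0 (should be 0)
  u_3 · u_1 = 0 (should be 0)
  u_3 · u_2 = 0 (should be 0)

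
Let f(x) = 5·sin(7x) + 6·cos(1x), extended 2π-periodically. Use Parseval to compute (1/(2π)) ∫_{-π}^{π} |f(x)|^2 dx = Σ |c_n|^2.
Σ |c_n|^2 = 61/2

Expand |f|^2 and use orthogonality of {sin(nx), cos(mx)} on [-π, π]:
  ∫_{-π}^{π} sin(nx)^2 dx = π, ∫ cos(mx)^2 dx = π, and cross terms integrate to 0.
So ∫_{-π}^{π} f(x)^2 dx = 5^2 · π + 6^2 · π = (25 + 36)π.
Divide by 2π: (25 + 36)/2 = 61/2.
By Parseval, this equals Σ |c_n|^2.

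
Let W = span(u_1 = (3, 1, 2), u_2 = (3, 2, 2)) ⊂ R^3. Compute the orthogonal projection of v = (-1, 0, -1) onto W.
proj_W(v) = (-15/13, 0, -10/13)

Set up U = [u_1 | ... | u_2] ∈ R^(3×2). The projector onto W = col(U) is P = U (U^T U)^(-1) U^T.
Compute U^T U =
  [14, 15]
  [15, 17],
and U^T v = (-5, -5).
Solve U^T U · c = U^T v for the coefficients: c = (-10/13, 5/13). The projection is proj_W(v) = U c.
Check: (v - proj_W(v)) · u_1 = 0  (should be 0).
Check: (v - proj_W(v)) · u_2 = 0  (should be 0).
Result: proj_W(v) = (-15/13, 0, -10/13).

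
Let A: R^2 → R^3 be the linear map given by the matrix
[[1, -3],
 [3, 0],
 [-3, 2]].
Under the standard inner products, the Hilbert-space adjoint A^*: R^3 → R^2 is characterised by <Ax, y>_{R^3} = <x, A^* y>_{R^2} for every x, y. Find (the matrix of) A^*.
A^* = A^T =
[[1, 3, -3],
 [-3, 0, 2]]

For real matrices with standard dot products, the defining identity <Ax, y> = <x, A^* y> gives (Ax)^T y = x^T (A^*) y, i.e. x^T A^T y = x^T (A^*) y. Since this holds for all x, y, we must have A^* = A^T. Therefore
A^* =
[[1, 3, -3],
 [-3, 0, 2]].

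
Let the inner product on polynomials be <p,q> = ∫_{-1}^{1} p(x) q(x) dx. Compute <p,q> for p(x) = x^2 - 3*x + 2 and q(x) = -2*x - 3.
<p,q> = -10

Expand the product: p(x)·q(x) = -2*x^3 + 3*x^2 + 5*x - 6.
∫_{-1}^{1} of each monomial x^k gives [2/(k+1) if k even, 0 if k odd]. Integrating term-by-term (or equivalently evaluating the antiderivative F(x) = -x^4/2 + x^3 + 5*x^2/2 - 6*x at the endpoints):
  F(1) − F(−1) = -3 − (7) = -10.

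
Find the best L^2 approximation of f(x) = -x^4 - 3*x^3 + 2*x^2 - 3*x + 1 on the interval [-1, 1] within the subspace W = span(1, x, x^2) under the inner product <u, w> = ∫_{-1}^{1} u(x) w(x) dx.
g(x) = 8*x^2/7 - 24*x/5 + 38/35

The best approximation g ∈ W is the orthogonal projection of f onto W. Writing g = a_0 + a_1 x + a_2 x^2, the coefficients solve the normal equations G · a = b where
  G_{ij} = <φ_i, φ_j> and b_i = <f, φ_i>, with φ_0 = 1, φ_1 = x, φ_2 = x^2.
G =
  [2, 0, 2/3]
  [0, 2/3, 0]
  [2/3, 0, 2/5],
b = (44/15, -16/5, 124/105).
Solving gives a_0 = 38/35, a_1 = -24/5, a_2 = 8/7, so
  g(x) = 8*x^2/7 - 24*x/5 + 38/35.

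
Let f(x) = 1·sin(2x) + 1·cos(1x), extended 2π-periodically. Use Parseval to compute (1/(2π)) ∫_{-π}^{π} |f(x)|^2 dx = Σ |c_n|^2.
Σ |c_n|^2 = 1

Expand |f|^2 and use orthogonality of {sin(nx), cos(mx)} on [-π, π]:
  ∫_{-π}^{π} sin(nx)^2 dx = π, ∫ cos(mx)^2 dx = π, and cross terms integrate to 0.
So ∫_{-π}^{π} f(x)^2 dx = 1^2 · π + 1^2 · π = (1 + 1)π.
Divide by 2π: (1 + 1)/2 = 1.
By Parseval, this equals Σ |c_n|^2.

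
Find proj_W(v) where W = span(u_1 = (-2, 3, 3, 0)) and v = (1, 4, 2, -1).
proj_W(v) = (-16/11, 24/11, 24/11, 0)

Set up U = [u_1 | ... | u_1] ∈ R^(4×1). The projector onto W = col(U) is P = U (U^T U)^(-1) U^T.
Compute U^T U =
  [22],
and U^T v = (16).
Solve U^T U · c = U^T v for the coefficients: c = (8/11). The projection is proj_W(v) = U c.
Check: (v - proj_W(v)) · u_1 = 0  (should be 0).
Result: proj_W(v) = (-16/11, 24/11, 24/11, 0).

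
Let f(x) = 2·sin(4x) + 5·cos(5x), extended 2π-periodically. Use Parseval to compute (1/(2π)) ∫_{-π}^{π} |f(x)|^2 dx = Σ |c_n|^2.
Σ |c_n|^2 = 29/2

Expand |f|^2 and use orthogonality of {sin(nx), cos(mx)} on [-π, π]:
  ∫_{-π}^{π} sin(nx)^2 dx = π, ∫ cos(mx)^2 dx = π, and cross terms integrate to 0.
So ∫_{-π}^{π} f(x)^2 dx = 2^2 · π + 5^2 · π = (4 + 25)π.
Divide by 2π: (4 + 25)/2 = 29/2.
By Parseval, this equals Σ |c_n|^2.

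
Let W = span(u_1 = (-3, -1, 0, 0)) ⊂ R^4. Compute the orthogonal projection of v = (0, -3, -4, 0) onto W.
proj_W(v) = (-9/10, -3/10, 0, 0)

Set up U = [u_1 | ... | u_1] ∈ R^(4×1). The projector onto W = col(U) is P = U (U^T U)^(-1) U^T.
Compute U^T U =
  [10],
and U^T v = (3).
Solve U^T U · c = U^T v for the coefficients: c = (3/10). The projection is proj_W(v) = U c.
Check: (v - proj_W(v)) · u_1 = 0  (should be 0).
Result: proj_W(v) = (-9/10, -3/10, 0, 0).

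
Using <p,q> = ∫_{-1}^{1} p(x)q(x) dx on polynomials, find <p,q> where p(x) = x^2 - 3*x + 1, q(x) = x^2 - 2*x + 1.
<p,q> = 116/15

Expand the product: p(x)·q(x) = x^4 - 5*x^3 + 8*x^2 - 5*x + 1.
∫_{-1}^{1} of each monomial x^k gives [2/(k+1) if k even, 0 if k odd]. Integrating term-by-term (or equivalently evaluating the antiderivative F(x) = x^5/5 - 5*x^4/4 + 8*x^3/3 - 5*x^2/2 + x at the endpoints):
  F(1) − F(−1) = 7/60 − (-457/60) = 116/15.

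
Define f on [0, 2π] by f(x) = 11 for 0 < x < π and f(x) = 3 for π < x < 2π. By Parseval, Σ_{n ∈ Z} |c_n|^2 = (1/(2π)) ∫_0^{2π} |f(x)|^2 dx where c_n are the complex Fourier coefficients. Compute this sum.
Σ |c_n|^2 = 65

Parseval equates the L^2 energy of f (normalised by 1/(2π)) with the ℓ^2 sum of its Fourier coefficients: (1/(2π)) ∫_0^{2π} |f|^2 = Σ |c_n|^2.
Compute the left side: (1/(2π)) [∫_0^π 11^2 dx + ∫_π^{2π} 3^2 dx] = (1/(2π)) · (121π + 9π) = (121 + 9)/2 = 65.
So Σ_{n ∈ Z} |c_n|^2 = 65.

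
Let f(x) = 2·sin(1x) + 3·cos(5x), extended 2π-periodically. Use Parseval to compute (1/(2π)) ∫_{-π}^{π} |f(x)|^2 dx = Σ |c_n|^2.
Σ |c_n|^2 = 13/2

Expand |f|^2 and use orthogonality of {sin(nx), cos(mx)} on [-π, π]:
  ∫_{-π}^{π} sin(nx)^2 dx = π, ∫ cos(mx)^2 dx = π, and cross terms integrate to 0.
So ∫_{-π}^{π} f(x)^2 dx = 2^2 · π + 3^2 · π = (4 + 9)π.
Divide by 2π: (4 + 9)/2 = 13/2.
By Parseval, this equals Σ |c_n|^2.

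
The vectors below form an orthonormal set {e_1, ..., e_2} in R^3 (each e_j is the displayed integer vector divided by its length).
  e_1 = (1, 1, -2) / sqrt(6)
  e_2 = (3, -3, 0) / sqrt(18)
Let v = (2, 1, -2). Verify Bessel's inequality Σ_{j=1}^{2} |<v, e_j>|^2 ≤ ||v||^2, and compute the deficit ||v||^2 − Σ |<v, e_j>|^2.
Σ |<v, e_j>|^2 = 26/3; ||v||^2 = 9; deficit = 1/3

Write each e_j = u_j / sqrt(<u_j, u_j>) where u_j is the displayed integer vector. Then <v, e_j> = <v, u_j> / sqrt(<u_j, u_j>), so |<v, e_j>|^2 = <v, u_j>^2 / <u_j, u_j>.
Coefficients: <v, e_1> = 7/sqrt(6), <v, e_2> = 3/sqrt(18).
Square and sum: Σ |<v, e_j>|^2 = 26/3.
Compute ||v||^2 = v·v = 9.
Deficit = 9 − 26/3 = 1/3 ≥ 0, confirming Bessel's inequality. (The deficit equals ||v − Σ <v,e_j> e_j||^2, the squared distance from v to span{e_j}.)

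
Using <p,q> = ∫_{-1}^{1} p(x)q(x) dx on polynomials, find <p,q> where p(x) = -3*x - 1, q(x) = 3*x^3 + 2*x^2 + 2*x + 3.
<p,q> = -224/15

Expand the product: p(x)·q(x) = -9*x^4 - 9*x^3 - 8*x^2 - 11*x - 3.
∫_{-1}^{1} of each monomial x^k gives [2/(k+1) if k even, 0 if k odd]. Integrating term-by-term (or equivalently evaluating the antiderivative F(x) = -9*x^5/5 - 9*x^4/4 - 8*x^3/3 - 11*x^2/2 - 3*x at the endpoints):
  F(1) − F(−1) = -913/60 − (-17/60) = -224/15.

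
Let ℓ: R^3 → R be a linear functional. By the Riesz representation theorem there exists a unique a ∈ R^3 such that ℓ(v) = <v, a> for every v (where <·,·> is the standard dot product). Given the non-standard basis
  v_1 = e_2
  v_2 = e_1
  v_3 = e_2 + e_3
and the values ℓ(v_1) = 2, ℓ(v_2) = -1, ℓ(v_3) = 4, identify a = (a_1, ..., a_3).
a = (-1, 2, 2)

Write a = (a_1, ..., a_3) in the standard basis. For each basis vector v_i, ℓ(v_i) = <v_i, a> is a linear equation in the a_j's. Collect the n equations into a matrix system V a = ℓ, where row i of V is v_i (expressed in the standard basis). Since V is invertible (lower-triangular with 1s on the diagonal, up to permutation), solve by back-substitution:
  V =
[[0, 1, 0],
 [1, 0, 0],
 [0, 1, 1]]
  V a = (2, -1, 4)
Solving gives a = (-1, 2, 2).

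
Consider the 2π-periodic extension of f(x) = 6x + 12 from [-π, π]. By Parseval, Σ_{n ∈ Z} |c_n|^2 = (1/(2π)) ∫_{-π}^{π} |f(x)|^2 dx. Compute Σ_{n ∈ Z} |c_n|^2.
Σ |c_n|^2 = 12π^2 + 144

Expand and integrate term by term over [-π, π]:
  ∫ (6x)^2 dx = 36·(2π^3/3); ∫ 2·6·(12)·x dx = 0 (odd integrand); ∫ 12^2 dx = 144·2π.
So (1/(2π)) ∫_{-π}^{π} (6x + 12)^2 dx = 36π^2/3 + 144 = 12π^2 + 144.
Parseval ⇒ Σ |c_n|^2 = 12π^2 + 144.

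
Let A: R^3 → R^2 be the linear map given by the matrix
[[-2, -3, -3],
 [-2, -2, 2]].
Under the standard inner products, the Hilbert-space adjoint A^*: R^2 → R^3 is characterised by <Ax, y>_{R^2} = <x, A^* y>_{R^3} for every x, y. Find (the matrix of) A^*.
A^* = A^T =
[[-2, -2],
 [-3, -2],
 [-3, 2]]

For real matrices with standard dot products, the defining identity <Ax, y> = <x, A^* y> gives (Ax)^T y = x^T (A^*) y, i.e. x^T A^T y = x^T (A^*) y. Since this holds for all x, y, we must have A^* = A^T. Therefore
A^* =
[[-2, -2],
 [-3, -2],
 [-3, 2]].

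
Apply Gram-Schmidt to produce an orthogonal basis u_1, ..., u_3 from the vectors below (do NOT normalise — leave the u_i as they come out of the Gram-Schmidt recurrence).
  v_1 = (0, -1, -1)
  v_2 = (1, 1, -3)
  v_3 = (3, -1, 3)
Orthogonal basis:
  u_1 = (0, -1, -1)
  u_2 = (1, 2, -2)
  u_3 = (32/9, -8/9, 8/9)

Apply the Gram-Schmidt recurrence
  u_1 = v_1
  u_i = v_i − Σ_{j<i} ((v_i · u_j) / (u_j · u_j)) · u_j.

Step by step this gives:
  u_1 = (0, -1, -1)
  u_2 = (1, 2, -2)
  u_3 = (32/9, -8/9, 8/9)

Orthogonality check:
  u_2 · u_1 = 0 (should be 0)
  u_3 · u_1 = 0 (should be 0)
  u_3 · u_2 = 0 (should be 0)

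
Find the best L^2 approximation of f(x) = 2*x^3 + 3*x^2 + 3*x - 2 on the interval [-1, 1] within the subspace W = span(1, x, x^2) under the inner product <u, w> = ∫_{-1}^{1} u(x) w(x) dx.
g(x) = 3*x^2 + 21*x/5 - 2

The best approximation g ∈ W is the orthogonal projection of f onto W. Writing g = a_0 + a_1 x + a_2 x^2, the coefficients solve the normal equations G · a = b where
  G_{ij} = <φ_i, φ_j> and b_i = <f, φ_i>, with φ_0 = 1, φ_1 = x, φ_2 = x^2.
G =
  [2, 0, 2/3]
  [0, 2/3, 0]
  [2/3, 0, 2/5],
b = (-2, 14/5, -2/15).
Solving gives a_0 = -2, a_1 = 21/5, a_2 = 3, so
  g(x) = 3*x^2 + 21*x/5 - 2.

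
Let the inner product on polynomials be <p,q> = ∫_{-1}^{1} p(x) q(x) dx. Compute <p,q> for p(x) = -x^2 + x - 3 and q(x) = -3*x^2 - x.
<p,q> = 98/15

Expand the product: p(x)·q(x) = 3*x^4 - 2*x^3 + 8*x^2 + 3*x.
∫_{-1}^{1} of each monomial x^k gives [2/(k+1) if k even, 0 if k odd]. Integrating term-by-term (or equivalently evaluating the antiderivative F(x) = 3*x^5/5 - x^4/2 + 8*x^3/3 + 3*x^2/2 at the endpoints):
  F(1) − F(−1) = 64/15 − (-34/15) = 98/15.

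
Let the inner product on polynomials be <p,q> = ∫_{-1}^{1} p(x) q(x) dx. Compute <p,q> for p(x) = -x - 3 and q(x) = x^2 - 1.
<p,q> = 4

Expand the product: p(x)·q(x) = -x^3 - 3*x^2 + x + 3.
∫_{-1}^{1} of each monomial x^k gives [2/(k+1) if k even, 0 if k odd]. Integrating term-by-term (or equivalently evaluating the antiderivative F(x) = -x^4/4 - x^3 + x^2/2 + 3*x at the endpoints):
  F(1) − F(−1) = 9/4 − (-7/4) = 4.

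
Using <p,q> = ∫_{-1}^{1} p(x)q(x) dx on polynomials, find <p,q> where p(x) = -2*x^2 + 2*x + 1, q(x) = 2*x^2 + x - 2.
<p,q> = -4/15

Expand the product: p(x)·q(x) = -4*x^4 + 2*x^3 + 8*x^2 - 3*x - 2.
∫_{-1}^{1} of each monomial x^k gives [2/(k+1) if k even, 0 if k odd]. Integrating term-by-term (or equivalently evaluating the antiderivative F(x) = -4*x^5/5 + x^4/2 + 8*x^3/3 - 3*x^2/2 - 2*x at the endpoints):
  F(1) − F(−1) = -17/15 − (-13/15) = -4/15.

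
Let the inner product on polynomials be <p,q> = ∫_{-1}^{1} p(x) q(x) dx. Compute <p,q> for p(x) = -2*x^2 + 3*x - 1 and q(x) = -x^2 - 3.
<p,q> = 172/15

Expand the product: p(x)·q(x) = 2*x^4 - 3*x^3 + 7*x^2 - 9*x + 3.
∫_{-1}^{1} of each monomial x^k gives [2/(k+1) if k even, 0 if k odd]. Integrating term-by-term (or equivalently evaluating the antiderivative F(x) = 2*x^5/5 - 3*x^4/4 + 7*x^3/3 - 9*x^2/2 + 3*x at the endpoints):
  F(1) − F(−1) = 29/60 − (-659/60) = 172/15.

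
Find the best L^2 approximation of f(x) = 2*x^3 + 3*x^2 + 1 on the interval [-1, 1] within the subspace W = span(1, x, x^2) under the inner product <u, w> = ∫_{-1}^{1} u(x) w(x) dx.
g(x) = 3*x^2 + 6*x/5 + 1

The best approximation g ∈ W is the orthogonal projection of f onto W. Writing g = a_0 + a_1 x + a_2 x^2, the coefficients solve the normal equations G · a = b where
  G_{ij} = <φ_i, φ_j> and b_i = <f, φ_i>, with φ_0 = 1, φ_1 = x, φ_2 = x^2.
G =
  [2, 0, 2/3]
  [0, 2/3, 0]
  [2/3, 0, 2/5],
b = (4, 4/5, 28/15).
Solving gives a_0 = 1, a_1 = 6/5, a_2 = 3, so
  g(x) = 3*x^2 + 6*x/5 + 1.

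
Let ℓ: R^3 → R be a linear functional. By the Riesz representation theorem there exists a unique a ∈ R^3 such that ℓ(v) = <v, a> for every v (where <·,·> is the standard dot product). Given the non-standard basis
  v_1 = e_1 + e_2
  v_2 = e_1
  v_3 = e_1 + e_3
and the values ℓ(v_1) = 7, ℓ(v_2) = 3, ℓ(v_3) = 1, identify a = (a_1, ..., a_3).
a = (3, 4, -2)

Write a = (a_1, ..., a_3) in the standard basis. For each basis vector v_i, ℓ(v_i) = <v_i, a> is a linear equation in the a_j's. Collect the n equations into a matrix system V a = ℓ, where row i of V is v_i (expressed in the standard basis). Since V is invertible (lower-triangular with 1s on the diagonal, up to permutation), solve by back-substitution:
  V =
[[1, 1, 0],
 [1, 0, 0],
 [1, 0, 1]]
  V a = (7, 3, 1)
Solving gives a = (3, 4, -2).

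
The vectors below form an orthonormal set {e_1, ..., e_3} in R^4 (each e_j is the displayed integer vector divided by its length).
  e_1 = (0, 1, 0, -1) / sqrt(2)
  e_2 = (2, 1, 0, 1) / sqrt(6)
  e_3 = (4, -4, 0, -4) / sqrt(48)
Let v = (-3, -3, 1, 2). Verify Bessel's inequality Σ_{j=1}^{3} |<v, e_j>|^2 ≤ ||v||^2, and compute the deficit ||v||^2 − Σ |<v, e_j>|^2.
Σ |<v, e_j>|^2 = 22; ||v||^2 = 23; deficit = 1

Write each e_j = u_j / sqrt(<u_j, u_j>) where u_j is the displayed integer vector. Then <v, e_j> = <v, u_j> / sqrt(<u_j, u_j>), so |<v, e_j>|^2 = <v, u_j>^2 / <u_j, u_j>.
Coefficients: <v, e_1> = -5/sqrt(2), <v, e_2> = -7/sqrt(6), <v, e_3> = -8/sqrt(48).
Square and sum: Σ |<v, e_j>|^2 = 22.
Compute ||v||^2 = v·v = 23.
Deficit = 23 − 22 = 1 ≥ 0, confirming Bessel's inequality. (The deficit equals ||v − Σ <v,e_j> e_j||^2, the squared distance from v to span{e_j}.)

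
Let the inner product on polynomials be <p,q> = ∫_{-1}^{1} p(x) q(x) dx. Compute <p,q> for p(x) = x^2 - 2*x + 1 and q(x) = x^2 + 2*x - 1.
<p,q> = -64/15

Expand the product: p(x)·q(x) = x^4 - 4*x^2 + 4*x - 1.
∫_{-1}^{1} of each monomial x^k gives [2/(k+1) if k even, 0 if k odd]. Integrating term-by-term (or equivalently evaluating the antiderivative F(x) = x^5/5 - 4*x^3/3 + 2*x^2 - x at the endpoints):
  F(1) − F(−1) = -2/15 − (62/15) = -64/15.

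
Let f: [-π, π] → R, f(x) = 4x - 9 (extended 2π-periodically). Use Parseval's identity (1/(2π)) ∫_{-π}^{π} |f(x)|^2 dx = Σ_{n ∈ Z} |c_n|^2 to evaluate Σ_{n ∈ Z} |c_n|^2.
Σ |c_n|^2 = 16π^2/3 + 81

Expand and integrate term by term over [-π, π]:
  ∫ (4x)^2 dx = 16·(2π^3/3); ∫ 2·4·(-9)·x dx = 0 (odd integrand); ∫ (-9)^2 dx = 81·2π.
So (1/(2π)) ∫_{-π}^{π} (4x - 9)^2 dx = 16π^2/3 + 81 = 16π^2/3 + 81.
Parseval ⇒ Σ |c_n|^2 = 16π^2/3 + 81.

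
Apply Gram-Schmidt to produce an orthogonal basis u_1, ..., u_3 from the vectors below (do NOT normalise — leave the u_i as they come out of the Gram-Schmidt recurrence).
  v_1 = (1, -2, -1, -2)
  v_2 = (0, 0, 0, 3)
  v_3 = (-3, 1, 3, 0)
Orthogonal basis:
  u_1 = (1, -2, -1, -2)
  u_2 = (3/5, -6/5, -3/5, 9/5)
  u_3 = (-5/3, -5/3, 5/3, 0)

Apply the Gram-Schmidt recurrence
  u_1 = v_1
  u_i = v_i − Σ_{j<i} ((v_i · u_j) / (u_j · u_j)) · u_j.

Step by step this gives:
  u_1 = (1, -2, -1, -2)
  u_2 = (3/5, -6/5, -3/5, 9/5)
  u_3 = (-5/3, -5/3, 5/3, 0)

Orthogonality check:
  u_2 · u_1 = 0 (should be 0)
  u_3 · u_1 = 0 (should be 0)
  u_3 · u_2 = 0 (should be 0)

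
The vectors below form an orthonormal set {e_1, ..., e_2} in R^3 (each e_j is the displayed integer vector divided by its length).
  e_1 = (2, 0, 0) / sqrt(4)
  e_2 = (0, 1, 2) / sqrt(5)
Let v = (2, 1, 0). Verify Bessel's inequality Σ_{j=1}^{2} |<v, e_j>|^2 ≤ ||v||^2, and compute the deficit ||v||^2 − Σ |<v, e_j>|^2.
Σ |<v, e_j>|^2 = 21/5; ||v||^2 = 5; deficit = 4/5

Write each e_j = u_j / sqrt(<u_j, u_j>) where u_j is the displayed integer vector. Then <v, e_j> = <v, u_j> / sqrt(<u_j, u_j>), so |<v, e_j>|^2 = <v, u_j>^2 / <u_j, u_j>.
Coefficients: <v, e_1> = 4/sqrt(4), <v, e_2> = 1/sqrt(5).
Square and sum: Σ |<v, e_j>|^2 = 21/5.
Compute ||v||^2 = v·v = 5.
Deficit = 5 − 21/5 = 4/5 ≥ 0, confirming Bessel's inequality. (The deficit equals ||v − Σ <v,e_j> e_j||^2, the squared distance from v to span{e_j}.)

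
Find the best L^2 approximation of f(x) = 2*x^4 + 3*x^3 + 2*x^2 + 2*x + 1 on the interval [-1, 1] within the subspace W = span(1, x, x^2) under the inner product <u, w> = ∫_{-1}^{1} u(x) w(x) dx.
g(x) = 26*x^2/7 + 19*x/5 + 29/35

The best approximation g ∈ W is the orthogonal projection of f onto W. Writing g = a_0 + a_1 x + a_2 x^2, the coefficients solve the normal equations G · a = b where
  G_{ij} = <φ_i, φ_j> and b_i = <f, φ_i>, with φ_0 = 1, φ_1 = x, φ_2 = x^2.
G =
  [2, 0, 2/3]
  [0, 2/3, 0]
  [2/3, 0, 2/5],
b = (62/15, 38/15, 214/105).
Solving gives a_0 = 29/35, a_1 = 19/5, a_2 = 26/7, so
  g(x) = 26*x^2/7 + 19*x/5 + 29/35.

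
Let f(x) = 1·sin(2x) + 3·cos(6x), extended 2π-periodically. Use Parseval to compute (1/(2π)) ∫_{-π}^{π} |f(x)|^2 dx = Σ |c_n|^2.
Σ |c_n|^2 = 5

Expand |f|^2 and use orthogonality of {sin(nx), cos(mx)} on [-π, π]:
  ∫_{-π}^{π} sin(nx)^2 dx = π, ∫ cos(mx)^2 dx = π, and cross terms integrate to 0.
So ∫_{-π}^{π} f(x)^2 dx = 1^2 · π + 3^2 · π = (1 + 9)π.
Divide by 2π: (1 + 9)/2 = 5.
By Parseval, this equals Σ |c_n|^2.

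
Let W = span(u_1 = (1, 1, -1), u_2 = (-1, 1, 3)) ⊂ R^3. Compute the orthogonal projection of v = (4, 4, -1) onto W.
proj_W(v) = (3, 9/2, -3/2)

Set up U = [u_1 | ... | u_2] ∈ R^(3×2). The projector onto W = col(U) is P = U (U^T U)^(-1) U^T.
Compute U^T U =
  [3, -3]
  [-3, 11],
and U^T v = (9, -3).
Solve U^T U · c = U^T v for the coefficients: c = (15/4, 3/4). The projection is proj_W(v) = U c.
Check: (v - proj_W(v)) · u_1 = 0  (should be 0).
Check: (v - proj_W(v)) · u_2 = 0  (should be 0).
Result: proj_W(v) = (3, 9/2, -3/2).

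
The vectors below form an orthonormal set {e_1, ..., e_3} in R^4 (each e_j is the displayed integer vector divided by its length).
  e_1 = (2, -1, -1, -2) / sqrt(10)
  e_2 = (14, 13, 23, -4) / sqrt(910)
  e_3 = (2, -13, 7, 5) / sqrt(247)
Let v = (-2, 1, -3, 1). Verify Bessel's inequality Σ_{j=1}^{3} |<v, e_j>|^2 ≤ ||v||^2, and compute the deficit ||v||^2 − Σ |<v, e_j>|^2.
Σ |<v, e_j>|^2 = 1931/133; ||v||^2 = 15; deficit = 64/133

Write each e_j = u_j / sqrt(<u_j, u_j>) where u_j is the displayed integer vector. Then <v, e_j> = <v, u_j> / sqrt(<u_j, u_j>), so |<v, e_j>|^2 = <v, u_j>^2 / <u_j, u_j>.
Coefficients: <v, e_1> = -4/sqrt(10), <v, e_2> = -88/sqrt(910), <v, e_3> = -33/sqrt(247).
Square and sum: Σ |<v, e_j>|^2 = 1931/133.
Compute ||v||^2 = v·v = 15.
Deficit = 15 − 1931/133 = 64/133 ≥ 0, confirming Bessel's inequality. (The deficit equals ||v − Σ <v,e_j> e_j||^2, the squared distance from v to span{e_j}.)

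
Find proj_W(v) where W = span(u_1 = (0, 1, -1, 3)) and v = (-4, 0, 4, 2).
proj_W(v) = (0, 2/11, -2/11, 6/11)

Set up U = [u_1 | ... | u_1] ∈ R^(4×1). The projector onto W = col(U) is P = U (U^T U)^(-1) U^T.
Compute U^T U =
  [11],
and U^T v = (2).
Solve U^T U · c = U^T v for the coefficients: c = (2/11). The projection is proj_W(v) = U c.
Check: (v - proj_W(v)) · u_1 = 0  (should be 0).
Result: proj_W(v) = (0, 2/11, -2/11, 6/11).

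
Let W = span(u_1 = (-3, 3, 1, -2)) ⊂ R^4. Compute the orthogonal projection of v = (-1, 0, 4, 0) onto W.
proj_W(v) = (-21/23, 21/23, 7/23, -14/23)

Set up U = [u_1 | ... | u_1] ∈ R^(4×1). The projector onto W = col(U) is P = U (U^T U)^(-1) U^T.
Compute U^T U =
  [23],
and U^T v = (7).
Solve U^T U · c = U^T v for the coefficients: c = (7/23). The projection is proj_W(v) = U c.
Check: (v - proj_W(v)) · u_1 = 0  (should be 0).
Result: proj_W(v) = (-21/23, 21/23, 7/23, -14/23).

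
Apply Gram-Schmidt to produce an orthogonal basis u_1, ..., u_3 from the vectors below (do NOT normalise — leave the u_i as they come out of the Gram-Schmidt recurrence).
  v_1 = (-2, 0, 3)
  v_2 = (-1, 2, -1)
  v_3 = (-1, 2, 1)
Orthogonal basis:
  u_1 = (-2, 0, 3)
  u_2 = (-15/13, 2, -10/13)
  u_3 = (48/77, 40/77, 32/77)

Apply the Gram-Schmidt recurrence
  u_1 = v_1
  u_i = v_i − Σ_{j<i} ((v_i · u_j) / (u_j · u_j)) · u_j.

Step by step this gives:
  u_1 = (-2, 0, 3)
  u_2 = (-15/13, 2, -10/13)
  u_3 = (48/77, 40/77, 32/77)

Orthogonality check:
  u_2 · u_1 = 0 (should be 0)
  u_3 · u_1 = 0 (should be 0)
  u_3 · u_2 = 0 (should be 0)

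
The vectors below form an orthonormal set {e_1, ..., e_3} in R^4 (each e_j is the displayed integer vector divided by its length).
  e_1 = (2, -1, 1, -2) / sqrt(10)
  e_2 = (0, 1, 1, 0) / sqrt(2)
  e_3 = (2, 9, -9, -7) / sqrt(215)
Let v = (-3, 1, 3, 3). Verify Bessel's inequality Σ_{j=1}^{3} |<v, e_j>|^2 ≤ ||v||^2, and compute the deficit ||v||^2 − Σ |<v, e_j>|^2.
Σ |<v, e_j>|^2 = 1179/43; ||v||^2 = 28; deficit = 25/43

Write each e_j = u_j / sqrt(<u_j, u_j>) where u_j is the displayed integer vector. Then <v, e_j> = <v, u_j> / sqrt(<u_j, u_j>), so |<v, e_j>|^2 = <v, u_j>^2 / <u_j, u_j>.
Coefficients: <v, e_1> = -10/sqrt(10), <v, e_2> = 4/sqrt(2), <v, e_3> = -45/sqrt(215).
Square and sum: Σ |<v, e_j>|^2 = 1179/43.
Compute ||v||^2 = v·v = 28.
Deficit = 28 − 1179/43 = 25/43 ≥ 0, confirming Bessel's inequality. (The deficit equals ||v − Σ <v,e_j> e_j||^2, the squared distance from v to span{e_j}.)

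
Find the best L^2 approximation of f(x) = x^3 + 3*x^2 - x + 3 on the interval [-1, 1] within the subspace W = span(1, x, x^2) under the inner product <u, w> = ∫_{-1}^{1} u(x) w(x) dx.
g(x) = 3*x^2 - 2*x/5 + 3

The best approximation g ∈ W is the orthogonal projection of f onto W. Writing g = a_0 + a_1 x + a_2 x^2, the coefficients solve the normal equations G · a = b where
  G_{ij} = <φ_i, φ_j> and b_i = <f, φ_i>, with φ_0 = 1, φ_1 = x, φ_2 = x^2.
G =
  [2, 0, 2/3]
  [0, 2/3, 0]
  [2/3, 0, 2/5],
b = (8, -4/15, 16/5).
Solving gives a_0 = 3, a_1 = -2/5, a_2 = 3, so
  g(x) = 3*x^2 - 2*x/5 + 3.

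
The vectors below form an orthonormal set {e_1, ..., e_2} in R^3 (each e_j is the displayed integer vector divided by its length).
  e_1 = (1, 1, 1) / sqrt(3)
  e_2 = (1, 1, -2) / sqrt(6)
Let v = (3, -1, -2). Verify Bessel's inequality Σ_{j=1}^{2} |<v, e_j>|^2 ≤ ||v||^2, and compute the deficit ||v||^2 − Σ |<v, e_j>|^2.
Σ |<v, e_j>|^2 = 6; ||v||^2 = 14; deficit = 8

Write each e_j = u_j / sqrt(<u_j, u_j>) where u_j is the displayed integer vector. Then <v, e_j> = <v, u_j> / sqrt(<u_j, u_j>), so |<v, e_j>|^2 = <v, u_j>^2 / <u_j, u_j>.
Coefficients: <v, e_1> = 0/sqrt(3), <v, e_2> = 6/sqrt(6).
Square and sum: Σ |<v, e_j>|^2 = 6.
Compute ||v||^2 = v·v = 14.
Deficit = 14 − 6 = 8 ≥ 0, confirming Bessel's inequality. (The deficit equals ||v − Σ <v,e_j> e_j||^2, the squared distance from v to span{e_j}.)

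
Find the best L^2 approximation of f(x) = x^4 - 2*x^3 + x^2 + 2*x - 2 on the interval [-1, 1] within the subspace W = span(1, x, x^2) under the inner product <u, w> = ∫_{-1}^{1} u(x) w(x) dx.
g(x) = 13*x^2/7 + 4*x/5 - 73/35

The best approximation g ∈ W is the orthogonal projection of f onto W. Writing g = a_0 + a_1 x + a_2 x^2, the coefficients solve the normal equations G · a = b where
  G_{ij} = <φ_i, φ_j> and b_i = <f, φ_i>, with φ_0 = 1, φ_1 = x, φ_2 = x^2.
G =
  [2, 0, 2/3]
  [0, 2/3, 0]
  [2/3, 0, 2/5],
b = (-44/15, 8/15, -68/105).
Solving gives a_0 = -73/35, a_1 = 4/5, a_2 = 13/7, so
  g(x) = 13*x^2/7 + 4*x/5 - 73/35.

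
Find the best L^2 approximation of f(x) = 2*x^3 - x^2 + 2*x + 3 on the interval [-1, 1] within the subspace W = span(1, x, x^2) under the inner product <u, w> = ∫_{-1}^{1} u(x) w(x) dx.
g(x) = -x^2 + 16*x/5 + 3

The best approximation g ∈ W is the orthogonal projection of f onto W. Writing g = a_0 + a_1 x + a_2 x^2, the coefficients solve the normal equations G · a = b where
  G_{ij} = <φ_i, φ_j> and b_i = <f, φ_i>, with φ_0 = 1, φ_1 = x, φ_2 = x^2.
G =
  [2, 0, 2/3]
  [0, 2/3, 0]
  [2/3, 0, 2/5],
b = (16/3, 32/15, 8/5).
Solving gives a_0 = 3, a_1 = 16/5, a_2 = -1, so
  g(x) = -x^2 + 16*x/5 + 3.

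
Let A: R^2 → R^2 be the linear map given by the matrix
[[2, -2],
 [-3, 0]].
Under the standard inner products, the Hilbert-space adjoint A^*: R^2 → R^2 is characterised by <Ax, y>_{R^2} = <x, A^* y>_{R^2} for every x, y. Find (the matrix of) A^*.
A^* = A^T =
[[2, -3],
 [-2, 0]]

For real matrices with standard dot products, the defining identity <Ax, y> = <x, A^* y> gives (Ax)^T y = x^T (A^*) y, i.e. x^T A^T y = x^T (A^*) y. Since this holds for all x, y, we must have A^* = A^T. Therefore
A^* =
[[2, -3],
 [-2, 0]].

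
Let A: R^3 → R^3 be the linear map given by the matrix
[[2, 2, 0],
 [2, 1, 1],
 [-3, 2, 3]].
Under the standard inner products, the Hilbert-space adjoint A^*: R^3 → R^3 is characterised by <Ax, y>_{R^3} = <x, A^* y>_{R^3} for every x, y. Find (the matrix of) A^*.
A^* = A^T =
[[2, 2, -3],
 [2, 1, 2],
 [0, 1, 3]]

For real matrices with standard dot products, the defining identity <Ax, y> = <x, A^* y> gives (Ax)^T y = x^T (A^*) y, i.e. x^T A^T y = x^T (A^*) y. Since this holds for all x, y, we must have A^* = A^T. Therefore
A^* =
[[2, 2, -3],
 [2, 1, 2],
 [0, 1, 3]].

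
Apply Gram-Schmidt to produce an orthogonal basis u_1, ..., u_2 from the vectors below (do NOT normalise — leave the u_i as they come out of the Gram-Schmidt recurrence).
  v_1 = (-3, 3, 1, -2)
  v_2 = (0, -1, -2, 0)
Orthogonal basis:
  u_1 = (-3, 3, 1, -2)
  u_2 = (-15/23, -8/23, -41/23, -10/23)

Apply the Gram-Schmidt recurrence
  u_1 = v_1
  u_i = v_i − Σ_{j<i} ((v_i · u_j) / (u_j · u_j)) · u_j.

Step by step this gives:
  u_1 = (-3, 3, 1, -2)
  u_2 = (-15/23, -8/23, -41/23, -10/23)

Orthogonality check:
  u_2 · u_1 = 0 (should be 0)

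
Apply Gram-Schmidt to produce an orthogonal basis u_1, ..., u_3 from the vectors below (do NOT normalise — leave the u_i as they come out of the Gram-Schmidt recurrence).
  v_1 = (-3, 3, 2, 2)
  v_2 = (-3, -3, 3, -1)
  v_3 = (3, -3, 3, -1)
Orthogonal basis:
  u_1 = (-3, 3, 2, 2)
  u_2 = (-33/13, -45/13, 35/13, -17/13)
  u_3 = (447/178, 27/178, 513/178, 117/178)

Apply the Gram-Schmidt recurrence
  u_1 = v_1
  u_i = v_i − Σ_{j<i} ((v_i · u_j) / (u_j · u_j)) · u_j.

Step by step this gives:
  u_1 = (-3, 3, 2, 2)
  u_2 = (-33/13, -45/13, 35/13, -17/13)
  u_3 = (447/178, 27/178, 513/178, 117/178)

Orthogonality check:
  u_2 · u_1 = 0 (should be 0)
  u_3 · u_1 = 0 (should be 0)
  u_3 · u_2 = 0 (should be 0)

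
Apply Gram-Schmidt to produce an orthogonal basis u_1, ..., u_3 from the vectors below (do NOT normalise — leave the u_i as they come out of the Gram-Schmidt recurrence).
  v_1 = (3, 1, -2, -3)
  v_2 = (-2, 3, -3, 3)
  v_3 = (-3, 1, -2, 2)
Orthogonal basis:
  u_1 = (3, 1, -2, -3)
  u_2 = (-28/23, 75/23, -81/23, 51/23)
  u_3 = (-633/677, -408/677, -453/677, -467/677)

Apply the Gram-Schmidt recurrence
  u_1 = v_1
  u_i = v_i − Σ_{j<i} ((v_i · u_j) / (u_j · u_j)) · u_j.

Step by step this gives:
  u_1 = (3, 1, -2, -3)
  u_2 = (-28/23, 75/23, -81/23, 51/23)
  u_3 = (-633/677, -408/677, -453/677, -467/677)

Orthogonality check:
  u_2 · u_1 = 0 (should be 0)
  u_3 · u_1 = 0 (should be 0)
  u_3 · u_2 = 0 (should be 0)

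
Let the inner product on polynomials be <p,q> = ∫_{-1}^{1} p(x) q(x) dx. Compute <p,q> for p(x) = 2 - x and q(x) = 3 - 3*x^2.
<p,q> = 8

Expand the product: p(x)·q(x) = 3*x^3 - 6*x^2 - 3*x + 6.
∫_{-1}^{1} of each monomial x^k gives [2/(k+1) if k even, 0 if k odd]. Integrating term-by-term (or equivalently evaluating the antiderivative F(x) = 3*x^4/4 - 2*x^3 - 3*x^2/2 + 6*x at the endpoints):
  F(1) − F(−1) = 13/4 − (-19/4) = 8.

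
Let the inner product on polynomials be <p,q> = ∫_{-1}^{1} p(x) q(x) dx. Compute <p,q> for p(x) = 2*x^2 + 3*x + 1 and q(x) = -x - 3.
<p,q> = -12

Expand the product: p(x)·q(x) = -2*x^3 - 9*x^2 - 10*x - 3.
∫_{-1}^{1} of each monomial x^k gives [2/(k+1) if k even, 0 if k odd]. Integrating term-by-term (or equivalently evaluating the antiderivative F(x) = -x^4/2 - 3*x^3 - 5*x^2 - 3*x at the endpoints):
  F(1) − F(−1) = -23/2 − (1/2) = -12.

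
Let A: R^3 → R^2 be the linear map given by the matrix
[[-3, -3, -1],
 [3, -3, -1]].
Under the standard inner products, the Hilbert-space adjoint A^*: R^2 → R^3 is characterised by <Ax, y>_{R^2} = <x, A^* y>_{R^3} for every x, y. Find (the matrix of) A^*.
A^* = A^T =
[[-3, 3],
 [-3, -3],
 [-1, -1]]

For real matrices with standard dot products, the defining identity <Ax, y> = <x, A^* y> gives (Ax)^T y = x^T (A^*) y, i.e. x^T A^T y = x^T (A^*) y. Since this holds for all x, y, we must have A^* = A^T. Therefore
A^* =
[[-3, 3],
 [-3, -3],
 [-1, -1]].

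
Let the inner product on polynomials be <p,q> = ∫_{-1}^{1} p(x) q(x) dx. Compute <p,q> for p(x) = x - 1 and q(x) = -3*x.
<p,q> = -2

Expand the product: p(x)·q(x) = -3*x^2 + 3*x.
∫_{-1}^{1} of each monomial x^k gives [2/(k+1) if k even, 0 if k odd]. Integrating term-by-term (or equivalently evaluating the antiderivative F(x) = -x^3 + 3*x^2/2 at the endpoints):
  F(1) − F(−1) = 1/2 − (5/2) = -2.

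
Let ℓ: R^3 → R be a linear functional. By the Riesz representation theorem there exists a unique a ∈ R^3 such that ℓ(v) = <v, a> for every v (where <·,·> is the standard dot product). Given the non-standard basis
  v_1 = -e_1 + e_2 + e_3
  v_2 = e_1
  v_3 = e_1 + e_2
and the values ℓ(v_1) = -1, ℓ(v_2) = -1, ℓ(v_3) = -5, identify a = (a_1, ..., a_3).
a = (-1, -4, 2)

Write a = (a_1, ..., a_3) in the standard basis. For each basis vector v_i, ℓ(v_i) = <v_i, a> is a linear equation in the a_j's. Collect the n equations into a matrix system V a = ℓ, where row i of V is v_i (expressed in the standard basis). Since V is invertible (lower-triangular with 1s on the diagonal, up to permutation), solve by back-substitution:
  V =
[[-1, 1, 1],
 [1, 0, 0],
 [1, 1, 0]]
  V a = (-1, -1, -5)
Solving gives a = (-1, -4, 2).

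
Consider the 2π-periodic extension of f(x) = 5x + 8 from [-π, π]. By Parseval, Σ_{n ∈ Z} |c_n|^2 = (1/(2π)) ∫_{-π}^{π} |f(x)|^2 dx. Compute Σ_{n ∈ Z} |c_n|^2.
Σ |c_n|^2 = 25π^2/3 + 64

Expand and integrate term by term over [-π, π]:
  ∫ (5x)^2 dx = 25·(2π^3/3); ∫ 2·5·(8)·x dx = 0 (odd integrand); ∫ 8^2 dx = 64·2π.
So (1/(2π)) ∫_{-π}^{π} (5x + 8)^2 dx = 25π^2/3 + 64 = 25π^2/3 + 64.
Parseval ⇒ Σ |c_n|^2 = 25π^2/3 + 64.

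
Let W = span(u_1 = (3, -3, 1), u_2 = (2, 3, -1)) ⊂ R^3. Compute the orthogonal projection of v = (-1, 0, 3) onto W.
proj_W(v) = (-1, -9/10, 3/10)

Set up U = [u_1 | ... | u_2] ∈ R^(3×2). The projector onto W = col(U) is P = U (U^T U)^(-1) U^T.
Compute U^T U =
  [19, -4]
  [-4, 14],
and U^T v = (0, -5).
Solve U^T U · c = U^T v for the coefficients: c = (-2/25, -19/50). The projection is proj_W(v) = U c.
Check: (v - proj_W(v)) · u_1 = 0  (should be 0).
Check: (v - proj_W(v)) · u_2 = 0  (should be 0).
Result: proj_W(v) = (-1, -9/10, 3/10).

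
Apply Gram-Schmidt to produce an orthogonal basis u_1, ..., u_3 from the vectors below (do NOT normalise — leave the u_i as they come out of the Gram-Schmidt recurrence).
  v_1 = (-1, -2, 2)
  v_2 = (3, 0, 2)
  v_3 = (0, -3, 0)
Orthogonal basis:
  u_1 = (-1, -2, 2)
  u_2 = (28/9, 2/9, 16/9)
  u_3 = (24/29, -48/29, -36/29)

Apply the Gram-Schmidt recurrence
  u_1 = v_1
  u_i = v_i − Σ_{j<i} ((v_i · u_j) / (u_j · u_j)) · u_j.

Step by step this gives:
  u_1 = (-1, -2, 2)
  u_2 = (28/9, 2/9, 16/9)
  u_3 = (24/29, -48/29, -36/29)

Orthogonality check:
  u_2 · u_1 = 0 (should be 0)
  u_3 · u_1 = 0 (should be 0)
  u_3 · u_2 = 0 (should be 0)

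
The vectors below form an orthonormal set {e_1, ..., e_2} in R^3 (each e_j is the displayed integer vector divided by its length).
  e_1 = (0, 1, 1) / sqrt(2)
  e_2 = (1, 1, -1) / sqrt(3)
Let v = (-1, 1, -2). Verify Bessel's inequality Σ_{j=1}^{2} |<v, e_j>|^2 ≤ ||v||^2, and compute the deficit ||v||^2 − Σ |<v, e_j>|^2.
Σ |<v, e_j>|^2 = 11/6; ||v||^2 = 6; deficit = 25/6

Write each e_j = u_j / sqrt(<u_j, u_j>) where u_j is the displayed integer vector. Then <v, e_j> = <v, u_j> / sqrt(<u_j, u_j>), so |<v, e_j>|^2 = <v, u_j>^2 / <u_j, u_j>.
Coefficients: <v, e_1> = -1/sqrt(2), <v, e_2> = 2/sqrt(3).
Square and sum: Σ |<v, e_j>|^2 = 11/6.
Compute ||v||^2 = v·v = 6.
Deficit = 6 − 11/6 = 25/6 ≥ 0, confirming Bessel's inequality. (The deficit equals ||v − Σ <v,e_j> e_j||^2, the squared distance from v to span{e_j}.)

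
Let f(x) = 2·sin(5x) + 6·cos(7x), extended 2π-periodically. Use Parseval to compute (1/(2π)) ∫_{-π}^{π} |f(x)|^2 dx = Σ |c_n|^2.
Σ |c_n|^2 = 20

Expand |f|^2 and use orthogonality of {sin(nx), cos(mx)} on [-π, π]:
  ∫_{-π}^{π} sin(nx)^2 dx = π, ∫ cos(mx)^2 dx = π, and cross terms integrate to 0.
So ∫_{-π}^{π} f(x)^2 dx = 2^2 · π + 6^2 · π = (4 + 36)π.
Divide by 2π: (4 + 36)/2 = 20.
By Parseval, this equals Σ |c_n|^2.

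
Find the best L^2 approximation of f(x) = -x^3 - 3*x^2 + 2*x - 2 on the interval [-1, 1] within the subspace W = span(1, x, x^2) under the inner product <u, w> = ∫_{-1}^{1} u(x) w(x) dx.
g(x) = -3*x^2 + 7*x/5 - 2

The best approximation g ∈ W is the orthogonal projection of f onto W. Writing g = a_0 + a_1 x + a_2 x^2, the coefficients solve the normal equations G · a = b where
  G_{ij} = <φ_i, φ_j> and b_i = <f, φ_i>, with φ_0 = 1, φ_1 = x, φ_2 = x^2.
G =
  [2, 0, 2/3]
  [0, 2/3, 0]
  [2/3, 0, 2/5],
b = (-6, 14/15, -38/15).
Solving gives a_0 = -2, a_1 = 7/5, a_2 = -3, so
  g(x) = -3*x^2 + 7*x/5 - 2.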